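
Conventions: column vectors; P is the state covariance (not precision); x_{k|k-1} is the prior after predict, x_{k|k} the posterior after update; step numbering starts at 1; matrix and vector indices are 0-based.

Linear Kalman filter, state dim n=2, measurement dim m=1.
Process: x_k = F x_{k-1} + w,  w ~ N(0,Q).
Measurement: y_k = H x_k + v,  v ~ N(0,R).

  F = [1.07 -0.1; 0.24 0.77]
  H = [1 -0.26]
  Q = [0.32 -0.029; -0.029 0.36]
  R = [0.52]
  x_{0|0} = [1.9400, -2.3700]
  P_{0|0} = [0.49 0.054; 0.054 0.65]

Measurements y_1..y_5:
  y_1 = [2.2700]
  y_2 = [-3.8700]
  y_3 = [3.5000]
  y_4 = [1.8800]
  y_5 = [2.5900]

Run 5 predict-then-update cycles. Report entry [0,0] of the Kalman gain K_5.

step 1: x^-=[2.3128, -1.3593]  P^-=[0.8759 0.0900; 0.0900 0.7936]  S=[1.4028]  K=[0.6077; -0.0829]  nu=[-0.3962]  x^+=[2.0720, -1.3264]  P^+=[0.3578 0.1607; 0.1607 0.7839]
step 2: x^-=[2.3497, -0.5241]  P^-=[0.7031 0.1311; 0.1311 0.9048]  S=[1.2161]  K=[0.5501; -0.0857]  nu=[-6.3559]  x^+=[-1.1470, 0.0204]  P^+=[0.3350 0.1884; 0.1884 0.8959]
step 3: x^-=[-1.2293, -0.2595]  P^-=[0.6722 0.1387; 0.1387 0.9801]  S=[1.1864]  K=[0.5362; -0.0978]  nu=[4.6618]  x^+=[1.2706, -0.7157]  P^+=[0.3311 0.2010; 0.2010 0.9687]
step 4: x^-=[1.4311, -0.2461]  P^-=[0.6658 0.1422; 0.1422 1.0277]  S=[1.1813]  K=[0.5323; -0.1058]  nu=[0.3849]  x^+=[1.6360, -0.2869]  P^+=[0.3311 0.2087; 0.2087 1.0145]
step 5: x^-=[1.7792, 0.1718]  P^-=[0.6645 0.1449; 0.1449 1.0577]  S=[1.1807]  K=[0.5309; -0.1102]  nu=[0.8555]  x^+=[2.2334, 0.0775]  P^+=[0.3317 0.2140; 0.2140 1.0434]

K[0,0] = 0.5309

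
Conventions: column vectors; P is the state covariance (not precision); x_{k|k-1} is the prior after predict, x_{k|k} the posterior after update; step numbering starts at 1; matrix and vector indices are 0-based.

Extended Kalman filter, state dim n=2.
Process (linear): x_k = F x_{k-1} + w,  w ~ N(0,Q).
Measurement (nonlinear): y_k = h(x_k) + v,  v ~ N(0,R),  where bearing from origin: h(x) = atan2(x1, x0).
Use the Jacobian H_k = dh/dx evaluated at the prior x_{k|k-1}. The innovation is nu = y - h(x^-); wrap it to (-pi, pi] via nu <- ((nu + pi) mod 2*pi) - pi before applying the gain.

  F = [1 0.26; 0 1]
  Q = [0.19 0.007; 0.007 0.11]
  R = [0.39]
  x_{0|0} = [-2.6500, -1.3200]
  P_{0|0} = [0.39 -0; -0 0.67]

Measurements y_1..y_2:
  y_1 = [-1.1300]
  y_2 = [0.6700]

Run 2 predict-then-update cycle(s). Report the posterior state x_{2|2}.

step 1: x^-=[-2.9932, -1.3200]  P^-=[0.6253 0.1812; 0.1812 0.7800]  H_jac=[0.1233 -0.2797]  S=[0.4480]  K=[0.0590; -0.4371]  nu=[1.5962]  x^+=[-2.8990, -2.0176]  P^+=[0.6237 0.1928; 0.1928 0.6944]
step 2: x^-=[-3.4236, -2.0176]  P^-=[0.9609 0.3803; 0.3803 0.8044]  H_jac=[0.1278 -0.2168]  S=[0.4224]  K=[0.0955; -0.2978]  nu=[-3.0041]  x^+=[-3.7103, -1.1230]  P^+=[0.9571 0.3923; 0.3923 0.7670]

x_post = [-3.7103, -1.1230]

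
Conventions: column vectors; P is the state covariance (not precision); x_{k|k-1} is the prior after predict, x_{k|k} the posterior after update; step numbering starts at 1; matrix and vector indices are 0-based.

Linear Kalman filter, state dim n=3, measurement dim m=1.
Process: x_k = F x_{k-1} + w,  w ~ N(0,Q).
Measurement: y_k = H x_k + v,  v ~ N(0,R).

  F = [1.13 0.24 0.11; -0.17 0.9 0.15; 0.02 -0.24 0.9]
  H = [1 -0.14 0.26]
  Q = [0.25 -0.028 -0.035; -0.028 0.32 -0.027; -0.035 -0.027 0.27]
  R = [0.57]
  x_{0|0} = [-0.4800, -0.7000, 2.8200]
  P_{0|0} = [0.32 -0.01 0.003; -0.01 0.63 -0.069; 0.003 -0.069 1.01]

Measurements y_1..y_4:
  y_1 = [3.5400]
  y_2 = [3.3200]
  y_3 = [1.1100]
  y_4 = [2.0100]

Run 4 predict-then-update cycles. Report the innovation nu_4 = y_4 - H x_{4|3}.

innov = [-0.5604]

step 1: x^-=[-0.4002, -0.1254, 2.6964]  P^-=[0.6988 0.0446 0.0286; 0.0446 0.8466 -0.0823; 0.0286 -0.0823 1.1545]  S=[1.3718]  K=[0.5103; -0.0694; 0.2480]  nu=[3.2216]  x^+=[1.2437, -0.3491, 3.4955]  P^+=[0.3416 0.0933 -0.1451; 0.0933 0.8399 -0.0586; -0.1451 -0.0586 1.0701]
step 2: x^-=[1.7061, -0.0013, 3.2546]  P^-=[0.7590 0.1667 -0.1535; 0.1667 0.9973 -0.0833; -0.1535 -0.0833 1.2045]  S=[1.3095]  K=[0.5313; 0.0041; 0.1308]  nu=[0.7676]  x^+=[2.1139, 0.0019, 3.3550]  P^+=[0.3893 0.1638 -0.2445; 0.1638 0.9973 -0.0840; -0.2445 -0.0840 1.1821]
step 3: x^-=[2.7582, 0.1456, 3.0614]  P^-=[0.8425 0.2438 -0.2754; 0.2438 1.1053 -0.1028; -0.2754 -0.1028 1.3110]  S=[1.3188]  K=[0.5587; 0.0473; 0.0605]  nu=[-2.4237]  x^+=[1.4041, 0.0310, 2.9146]  P^+=[0.4309 0.2090 -0.3200; 0.2090 1.1024 -0.1066; -0.3200 -0.1066 1.3062]
step 4: x^-=[1.9147, 0.2264, 2.6438]  P^-=[0.9077 0.2903 -0.3615; 0.2903 1.1784 -0.1125; -0.3615 -0.1125 1.4242]  S=[1.3360]  K=[0.5786; 0.0719; 0.0184]  nu=[-0.5604]  x^+=[1.5904, 0.1861, 2.6335]  P^+=[0.4604 0.2347 -0.3757; 0.2347 1.1715 -0.1142; -0.3757 -0.1142 1.4238]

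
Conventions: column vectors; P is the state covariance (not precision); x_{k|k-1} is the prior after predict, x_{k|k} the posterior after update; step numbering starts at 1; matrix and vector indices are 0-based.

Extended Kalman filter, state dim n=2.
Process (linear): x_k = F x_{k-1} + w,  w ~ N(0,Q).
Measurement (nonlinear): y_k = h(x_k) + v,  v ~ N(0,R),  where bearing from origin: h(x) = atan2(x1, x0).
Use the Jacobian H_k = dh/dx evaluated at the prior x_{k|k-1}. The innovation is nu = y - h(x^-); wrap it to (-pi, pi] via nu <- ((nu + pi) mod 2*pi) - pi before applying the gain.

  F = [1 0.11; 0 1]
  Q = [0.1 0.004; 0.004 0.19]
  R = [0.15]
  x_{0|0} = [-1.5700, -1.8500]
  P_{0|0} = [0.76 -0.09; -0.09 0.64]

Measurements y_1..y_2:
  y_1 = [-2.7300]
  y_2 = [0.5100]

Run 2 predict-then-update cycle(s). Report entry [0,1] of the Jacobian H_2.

H_jac[0,1] = -0.3025

step 1: x^-=[-1.7735, -1.8500]  P^-=[0.8479 -0.0156; -0.0156 0.8300]  H_jac=[0.2817 -0.2700]  S=[0.2802]  K=[0.8675; -0.8156]  nu=[-0.3949]  x^+=[-2.1161, -1.5279]  P^+=[0.6371 0.1826; 0.1826 0.6436]
step 2: x^-=[-2.2842, -1.5279]  P^-=[0.7851 0.2574; 0.2574 0.8336]  H_jac=[0.2023 -0.3025]  S=[0.2269]  K=[0.3568; -0.8817]  nu=[3.0620]  x^+=[-1.1915, -4.2277]  P^+=[0.7562 0.3288; 0.3288 0.6572]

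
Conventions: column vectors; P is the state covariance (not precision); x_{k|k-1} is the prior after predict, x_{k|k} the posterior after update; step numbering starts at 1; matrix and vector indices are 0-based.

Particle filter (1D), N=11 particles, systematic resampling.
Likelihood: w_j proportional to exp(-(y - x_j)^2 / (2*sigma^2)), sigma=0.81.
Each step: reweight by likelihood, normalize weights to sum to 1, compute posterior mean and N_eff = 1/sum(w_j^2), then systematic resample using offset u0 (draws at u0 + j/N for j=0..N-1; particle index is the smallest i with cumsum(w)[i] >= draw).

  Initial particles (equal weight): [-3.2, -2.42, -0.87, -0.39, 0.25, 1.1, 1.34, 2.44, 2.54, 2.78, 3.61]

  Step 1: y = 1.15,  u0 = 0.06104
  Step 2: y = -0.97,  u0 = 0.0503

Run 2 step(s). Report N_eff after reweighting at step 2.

step 1: w=[0.0000, 0.0000, 0.0132, 0.0487, 0.1600, 0.2960, 0.2885, 0.0834, 0.0680, 0.0392, 0.0029]  mean=1.2176  Neff=4.7139  idx=[3, 4, 5, 5, 5, 5, 6, 6, 6, 7, 9]
step 2: w=[0.5954, 0.2475, 0.0294, 0.0294, 0.0294, 0.0294, 0.0132, 0.0132, 0.0132, 0.0001, 0.0000]  mean=0.0122  Neff=2.3828  idx=[0, 0, 0, 0, 0, 0, 1, 1, 1, 2, 5]

N_eff = 2.3828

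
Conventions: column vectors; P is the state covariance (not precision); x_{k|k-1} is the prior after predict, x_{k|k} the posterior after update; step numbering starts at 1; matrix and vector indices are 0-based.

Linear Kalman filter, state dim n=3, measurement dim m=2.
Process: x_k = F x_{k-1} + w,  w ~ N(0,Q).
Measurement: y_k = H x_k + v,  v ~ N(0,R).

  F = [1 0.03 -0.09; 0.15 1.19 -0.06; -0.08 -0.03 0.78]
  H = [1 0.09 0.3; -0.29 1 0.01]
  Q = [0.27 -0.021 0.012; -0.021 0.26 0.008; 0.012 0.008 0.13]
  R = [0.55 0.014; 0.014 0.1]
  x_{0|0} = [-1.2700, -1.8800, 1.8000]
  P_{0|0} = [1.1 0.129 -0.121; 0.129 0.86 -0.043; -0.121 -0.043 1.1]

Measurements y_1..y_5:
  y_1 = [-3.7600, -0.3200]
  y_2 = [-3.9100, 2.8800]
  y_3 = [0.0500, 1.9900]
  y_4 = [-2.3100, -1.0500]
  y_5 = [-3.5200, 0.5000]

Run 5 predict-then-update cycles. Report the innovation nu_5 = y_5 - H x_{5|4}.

step 1: x^-=[-1.4884, -2.5357, 1.5620]  P^-=[1.4094 0.3483 -0.2545; 0.3483 1.5609 -0.1550; -0.2545 -0.1550 0.8248]  S=[1.9479 0.0604; 0.0604 1.5759]  K=[0.7025 -0.0669; 0.1986 0.9178; -0.0094 -0.0459]  nu=[-2.5120, 1.7684]  x^+=[-3.3714, -1.4115, 1.5044]  P^+=[0.4467 0.1351 -0.2446; 0.1351 0.1346 -0.0839; -0.2446 -0.0839 0.8212]
step 2: x^-=[-3.5492, -2.2757, 1.4855]  P^-=[0.7760 0.2438 -0.2806; 0.2438 0.5282 -0.1619; -0.2806 -0.1619 0.6677]  S=[1.2572 0.0488; 0.0488 0.5506]  K=[0.5686 -0.0215; 0.1615 0.8138; -0.0705 -0.1278]  nu=[-0.6017, 4.1115]  x^+=[-3.9797, 0.9730, 1.0024]  P^+=[0.3705 0.1155 -0.2283; 0.1155 0.1180 -0.0865; -0.2283 -0.0865 0.6516]
step 3: x^-=[-4.0407, 0.5008, 1.0711]  P^-=[0.6944 0.2065 -0.2492; 0.2065 0.4955 -0.1509; -0.2492 -0.1509 0.5620]  S=[1.1785 0.0338; 0.0338 0.5326]  K=[0.5424 -0.0295; 0.1516 0.8054; -0.0761 -0.1323]  nu=[3.7243, 0.3067]  x^+=[-2.0297, 1.3122, 0.7471]  P^+=[0.3483 0.1077 -0.2003; 0.1077 0.1147 -0.0778; -0.2003 -0.0778 0.5452]
step 4: x^-=[-2.0575, 1.2123, 0.7057]  P^-=[0.6657 0.1901 -0.2174; 0.1901 0.4853 -0.1333; -0.2174 -0.1333 0.4932]  S=[1.1606 0.0278; 0.0278 0.5297]  K=[0.5331 -0.0378; 0.1477 0.8019; -0.0673 -0.1197]  nu=[-0.5733, -2.8660]  x^+=[-2.2549, -1.1706, 1.0875]  P^+=[0.3363 0.1030 -0.1765; 0.1030 0.1128 -0.0689; -0.1765 -0.0689 0.4799]
step 5: x^-=[-2.3879, -1.7964, 1.0638]  P^-=[0.6486 0.1796 -0.1927; 0.1796 0.4788 -0.1183; -0.1927 -0.1183 0.4499]  S=[1.1533 0.0244; 0.0244 0.5280]  K=[0.5272 -0.0442; 0.1453 0.7992; -0.0570 -0.1071]  nu=[-1.2896, 1.5933]  x^+=[-3.1383, -0.7104, 0.9666]  P^+=[0.3282 0.0997 -0.1592; 0.0997 0.1115 -0.0621; -0.1592 -0.0621 0.4398]

innov = [-1.2896, 1.5933]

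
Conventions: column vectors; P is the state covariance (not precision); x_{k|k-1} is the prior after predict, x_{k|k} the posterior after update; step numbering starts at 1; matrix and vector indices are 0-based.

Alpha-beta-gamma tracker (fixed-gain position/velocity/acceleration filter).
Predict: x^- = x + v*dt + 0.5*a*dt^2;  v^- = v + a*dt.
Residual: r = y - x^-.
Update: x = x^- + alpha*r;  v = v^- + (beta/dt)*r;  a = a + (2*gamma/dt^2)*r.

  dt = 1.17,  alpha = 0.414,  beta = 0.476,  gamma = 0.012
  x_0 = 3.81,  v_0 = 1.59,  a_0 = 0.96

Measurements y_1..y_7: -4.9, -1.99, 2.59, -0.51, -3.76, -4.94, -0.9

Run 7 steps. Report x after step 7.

step 1: x_pred=6.3274  r=-11.2274  x^+=1.6792  v^+=-1.8545  a^+=0.7632
step 2: x_pred=0.0318  r=-2.0218  x^+=-0.8052  v^+=-1.7842  a^+=0.7277
step 3: x_pred=-2.3946  r=4.9846  x^+=-0.3310  v^+=1.0952  a^+=0.8151
step 4: x_pred=1.5083  r=-2.0183  x^+=0.6727  v^+=1.2277  a^+=0.7797
step 5: x_pred=2.6429  r=-6.4029  x^+=-0.0079  v^+=-0.4649  a^+=0.6675
step 6: x_pred=-0.0950  r=-4.8450  x^+=-2.1008  v^+=-1.6551  a^+=0.5825
step 7: x_pred=-3.6386  r=2.7386  x^+=-2.5048  v^+=0.1406  a^+=0.6305

x_post = -2.5048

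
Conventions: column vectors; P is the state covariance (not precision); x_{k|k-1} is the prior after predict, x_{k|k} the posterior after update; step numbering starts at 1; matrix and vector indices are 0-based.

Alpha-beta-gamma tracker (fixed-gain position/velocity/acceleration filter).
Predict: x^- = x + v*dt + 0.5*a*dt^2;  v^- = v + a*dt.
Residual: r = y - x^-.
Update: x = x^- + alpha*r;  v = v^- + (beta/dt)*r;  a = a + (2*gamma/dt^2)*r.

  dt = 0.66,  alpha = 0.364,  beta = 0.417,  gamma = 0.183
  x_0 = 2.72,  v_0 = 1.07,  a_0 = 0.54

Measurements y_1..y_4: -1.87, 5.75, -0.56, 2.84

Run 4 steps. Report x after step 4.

x_post = 1.0243

step 1: x_pred=3.5438  r=-5.4138  x^+=1.5732  v^+=-1.9941  a^+=-4.0088
step 2: x_pred=-0.6161  r=6.3661  x^+=1.7012  v^+=-0.6178  a^+=1.3401
step 3: x_pred=1.5853  r=-2.1453  x^+=0.8044  v^+=-1.0887  a^+=-0.4625
step 4: x_pred=-0.0149  r=2.8549  x^+=1.0243  v^+=0.4098  a^+=1.9363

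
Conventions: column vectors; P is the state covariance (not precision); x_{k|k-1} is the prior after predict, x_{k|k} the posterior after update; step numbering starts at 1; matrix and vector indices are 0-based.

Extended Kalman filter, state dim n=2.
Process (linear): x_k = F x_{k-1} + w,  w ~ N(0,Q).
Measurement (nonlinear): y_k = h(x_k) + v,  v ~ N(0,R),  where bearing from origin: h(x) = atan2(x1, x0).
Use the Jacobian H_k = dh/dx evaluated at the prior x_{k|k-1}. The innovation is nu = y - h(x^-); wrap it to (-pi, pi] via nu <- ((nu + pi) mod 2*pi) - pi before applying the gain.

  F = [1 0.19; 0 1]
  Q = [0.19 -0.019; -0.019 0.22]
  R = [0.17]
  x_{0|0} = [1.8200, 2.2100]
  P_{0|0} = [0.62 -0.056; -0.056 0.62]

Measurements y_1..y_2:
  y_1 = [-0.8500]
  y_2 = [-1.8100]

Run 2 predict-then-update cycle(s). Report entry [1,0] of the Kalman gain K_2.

K[1,0] = 0.9684

step 1: x^-=[2.2399, 2.2100]  P^-=[0.8111 0.0428; 0.0428 0.8400]  H_jac=[-0.2232 0.2262]  S=[0.2491]  K=[-0.6880; 0.7246]  nu=[-1.6287]  x^+=[3.3604, 1.0299]  P^+=[0.6932 0.1670; 0.1670 0.7092]
step 2: x^-=[3.5561, 1.0299]  P^-=[0.9723 0.2827; 0.2827 0.9292]  H_jac=[-0.0751 0.2594]  S=[0.2270]  K=[0.0013; 0.9684]  nu=[-2.0919]  x^+=[3.5534, -0.9959]  P^+=[0.9723 0.2824; 0.2824 0.7163]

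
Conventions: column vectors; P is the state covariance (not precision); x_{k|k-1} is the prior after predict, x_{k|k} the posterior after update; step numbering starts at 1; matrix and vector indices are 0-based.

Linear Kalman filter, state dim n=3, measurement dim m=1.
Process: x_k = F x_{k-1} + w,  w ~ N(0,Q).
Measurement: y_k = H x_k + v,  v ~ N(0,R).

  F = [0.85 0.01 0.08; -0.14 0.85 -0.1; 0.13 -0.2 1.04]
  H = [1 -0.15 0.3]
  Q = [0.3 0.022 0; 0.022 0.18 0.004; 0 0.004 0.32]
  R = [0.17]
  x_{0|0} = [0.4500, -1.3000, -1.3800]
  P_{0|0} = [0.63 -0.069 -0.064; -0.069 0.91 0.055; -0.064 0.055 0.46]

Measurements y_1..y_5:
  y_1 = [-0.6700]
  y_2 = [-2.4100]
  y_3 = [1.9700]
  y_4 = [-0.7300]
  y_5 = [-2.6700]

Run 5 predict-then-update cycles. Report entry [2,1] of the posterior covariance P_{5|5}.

P_post[2,1] = -0.4350

step 1: x^-=[0.2591, -1.0300, -1.1167]  P^-=[0.7484 -0.0888 0.0602; -0.0888 0.8597 -0.1597; 0.0602 -0.1597 0.8280]  S=[1.0894]  K=[0.7158; -0.2439; 0.3052]  nu=[-0.7486]  x^+=[-0.2767, -0.8474, -1.3452]  P^+=[0.1902 0.1014 -0.1779; 0.1014 0.7949 -0.0786; -0.1779 -0.0786 0.7265]
step 2: x^-=[-0.3513, -0.5471, -1.2655]  P^-=[0.4196 0.0852 -0.0959; 0.0852 0.7496 -0.2390; -0.0959 -0.2390 1.1201]  S=[0.6457]  K=[0.5855; -0.1532; 0.4275]  nu=[-1.7611]  x^+=[-1.3824, -0.2773, -2.0183]  P^+=[0.1982 0.1431 -0.2575; 0.1431 0.7344 -0.1967; -0.2575 -0.1967 1.0021]
step 3: x^-=[-1.3393, 0.1596, -2.2233]  P^-=[0.4168 0.1114 -0.1495; 0.1114 0.7167 -0.3458; -0.1495 -0.3458 1.4414]  S=[0.6407]  K=[0.5545; -0.1558; 0.5226]  nu=[4.0003]  x^+=[0.8789, -0.4636, -0.1330]  P^+=[0.2198 0.1668 -0.3351; 0.1668 0.7011 -0.2937; -0.3351 -0.2937 1.2664]
step 4: x^-=[0.7318, -0.5038, 0.0687]  P^-=[0.4238 0.1245 -0.1980; 0.1245 0.7044 -0.4401; -0.1980 -0.4401 1.7444]  S=[0.6501]  K=[0.5318; -0.1741; 0.6020]  nu=[-1.5579]  x^+=[-0.0967, -0.2325, -0.8692]  P^+=[0.2399 0.1847 -0.4061; 0.1847 0.6847 -0.3720; -0.4061 -0.3720 1.5088]
step 5: x^-=[-0.1541, -0.0972, -0.8700]  P^-=[0.4304 0.1345 -0.2416; 0.1345 0.7024 -0.5200; -0.2416 -0.5200 2.0187]  S=[0.6594]  K=[0.5122; -0.1923; 0.6703]  nu=[-2.2695]  x^+=[-1.3166, 0.3393, -2.3914]  P^+=[0.2574 0.1995 -0.4680; 0.1995 0.6780 -0.4350; -0.4680 -0.4350 1.7224]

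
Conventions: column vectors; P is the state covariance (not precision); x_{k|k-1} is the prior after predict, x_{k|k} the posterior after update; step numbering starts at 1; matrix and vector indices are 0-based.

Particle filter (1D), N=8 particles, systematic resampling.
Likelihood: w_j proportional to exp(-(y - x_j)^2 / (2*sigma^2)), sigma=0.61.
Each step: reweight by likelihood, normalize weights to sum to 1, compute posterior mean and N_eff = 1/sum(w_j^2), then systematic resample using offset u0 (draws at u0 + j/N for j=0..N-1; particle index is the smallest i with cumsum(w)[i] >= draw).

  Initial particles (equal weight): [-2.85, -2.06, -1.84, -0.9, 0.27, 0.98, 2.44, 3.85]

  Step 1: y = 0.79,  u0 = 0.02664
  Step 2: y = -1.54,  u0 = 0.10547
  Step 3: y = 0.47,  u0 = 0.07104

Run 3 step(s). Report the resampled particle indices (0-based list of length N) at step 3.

resampled_idx = [0, 1, 2, 3, 4, 5, 6, 7]

step 1: w=[0.0000, 0.0000, 0.0001, 0.0127, 0.4101, 0.5619, 0.0152, 0.0000]  mean=0.6869  Neff=2.0647  idx=[4, 4, 4, 4, 5, 5, 5, 5]
step 2: w=[0.2460, 0.2460, 0.2460, 0.2460, 0.0040, 0.0040, 0.0040, 0.0040]  mean=0.2812  Neff=4.1285  idx=[0, 0, 1, 1, 2, 2, 3, 3]
step 3: w=[0.1250, 0.1250, 0.1250, 0.1250, 0.1250, 0.1250, 0.1250, 0.1250]  mean=0.2700  Neff=8.0000  idx=[0, 1, 2, 3, 4, 5, 6, 7]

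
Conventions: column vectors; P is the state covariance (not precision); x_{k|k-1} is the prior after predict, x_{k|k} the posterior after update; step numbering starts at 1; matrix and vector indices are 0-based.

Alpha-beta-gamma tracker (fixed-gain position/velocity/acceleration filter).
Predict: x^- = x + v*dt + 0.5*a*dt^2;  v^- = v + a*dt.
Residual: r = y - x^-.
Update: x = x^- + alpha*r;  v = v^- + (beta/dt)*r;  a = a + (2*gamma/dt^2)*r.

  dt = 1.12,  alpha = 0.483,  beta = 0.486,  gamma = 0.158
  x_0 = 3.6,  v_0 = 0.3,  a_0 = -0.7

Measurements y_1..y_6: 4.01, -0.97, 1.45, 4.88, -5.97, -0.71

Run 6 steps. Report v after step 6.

step 1: x_pred=3.4970  r=0.5130  x^+=3.7448  v^+=-0.2614  a^+=-0.5708
step 2: x_pred=3.0940  r=-4.0640  x^+=1.1311  v^+=-2.6641  a^+=-1.5945
step 3: x_pred=-2.8528  r=4.3028  x^+=-0.7746  v^+=-2.5829  a^+=-0.5106
step 4: x_pred=-3.9877  r=8.8677  x^+=0.2954  v^+=0.6931  a^+=1.7233
step 5: x_pred=2.1526  r=-8.1226  x^+=-1.7706  v^+=-0.9014  a^+=-0.3229
step 6: x_pred=-2.9827  r=2.2727  x^+=-1.8850  v^+=-0.2769  a^+=0.2496

v_post = -0.2769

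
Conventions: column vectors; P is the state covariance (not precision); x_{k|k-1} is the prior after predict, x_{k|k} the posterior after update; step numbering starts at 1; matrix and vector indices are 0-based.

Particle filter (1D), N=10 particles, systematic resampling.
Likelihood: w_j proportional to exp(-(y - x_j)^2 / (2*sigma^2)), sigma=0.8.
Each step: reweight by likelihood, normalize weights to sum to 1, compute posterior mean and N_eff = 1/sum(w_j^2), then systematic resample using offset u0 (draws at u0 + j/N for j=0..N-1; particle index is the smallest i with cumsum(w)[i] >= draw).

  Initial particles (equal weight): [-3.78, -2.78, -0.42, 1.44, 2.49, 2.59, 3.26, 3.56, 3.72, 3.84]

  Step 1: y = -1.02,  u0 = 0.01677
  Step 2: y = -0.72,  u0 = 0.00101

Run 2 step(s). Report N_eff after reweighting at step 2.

step 1: w=[0.0030, 0.1040, 0.8825, 0.0103, 0.0001, 0.0000, 0.0000, 0.0000, 0.0000, 0.0000]  mean=-0.6560  Neff=1.2662  idx=[1, 2, 2, 2, 2, 2, 2, 2, 2, 2]
step 2: w=[0.0043, 0.1106, 0.1106, 0.1106, 0.1106, 0.1106, 0.1106, 0.1106, 0.1106, 0.1106]  mean=-0.4302  Neff=9.0766  idx=[0, 1, 2, 3, 4, 5, 6, 7, 8, 9]

N_eff = 9.0766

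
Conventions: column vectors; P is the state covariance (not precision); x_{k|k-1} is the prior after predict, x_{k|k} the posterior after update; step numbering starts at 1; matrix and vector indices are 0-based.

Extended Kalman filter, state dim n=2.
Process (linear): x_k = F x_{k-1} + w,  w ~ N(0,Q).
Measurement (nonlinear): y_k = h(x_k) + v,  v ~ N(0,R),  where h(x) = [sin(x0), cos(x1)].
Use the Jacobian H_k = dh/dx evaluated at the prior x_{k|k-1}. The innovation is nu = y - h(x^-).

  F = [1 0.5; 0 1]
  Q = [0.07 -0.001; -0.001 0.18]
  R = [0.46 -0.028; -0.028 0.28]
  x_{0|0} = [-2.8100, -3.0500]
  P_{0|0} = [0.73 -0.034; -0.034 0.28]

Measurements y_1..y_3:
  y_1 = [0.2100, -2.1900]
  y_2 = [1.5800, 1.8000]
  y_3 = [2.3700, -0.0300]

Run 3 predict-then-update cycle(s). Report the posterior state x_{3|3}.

x_post = [-4.6746, -2.1815]

step 1: x^-=[-4.3350, -3.0500]  P^-=[0.8360 0.1050; 0.1050 0.4600]  H_jac=[-0.3685 0.0000; 0.0000 0.0915]  S=[0.5735 -0.0315; -0.0315 0.2838]  K=[-0.5386 -0.0260; -0.0597 0.1416]  nu=[-0.7196, -1.1942]  x^+=[-3.9164, -3.1761]  P^+=[0.6703 0.0853; 0.0853 0.4517]
step 2: x^-=[-5.5044, -3.1761]  P^-=[0.9385 0.3101; 0.3101 0.6317]  H_jac=[0.7118 0.0000; 0.0000 -0.0345]  S=[0.9355 -0.0356; -0.0356 0.2808]  K=[0.7161 0.0527; 0.2341 -0.0480]  nu=[0.8776, 2.7994]  x^+=[-4.7284, -3.1051]  P^+=[0.4607 0.1532; 0.1532 0.5790]
step 3: x^-=[-6.2810, -3.1051]  P^-=[0.8287 0.4417; 0.4417 0.7590]  H_jac=[1.0000 0.0000; 0.0000 0.0365]  S=[1.2887 -0.0119; -0.0119 0.2810]  K=[0.6438 0.0846; 0.3438 0.1131]  nu=[2.3678, 0.9693]  x^+=[-4.6746, -2.1815]  P^+=[0.2938 0.1550; 0.1550 0.6040]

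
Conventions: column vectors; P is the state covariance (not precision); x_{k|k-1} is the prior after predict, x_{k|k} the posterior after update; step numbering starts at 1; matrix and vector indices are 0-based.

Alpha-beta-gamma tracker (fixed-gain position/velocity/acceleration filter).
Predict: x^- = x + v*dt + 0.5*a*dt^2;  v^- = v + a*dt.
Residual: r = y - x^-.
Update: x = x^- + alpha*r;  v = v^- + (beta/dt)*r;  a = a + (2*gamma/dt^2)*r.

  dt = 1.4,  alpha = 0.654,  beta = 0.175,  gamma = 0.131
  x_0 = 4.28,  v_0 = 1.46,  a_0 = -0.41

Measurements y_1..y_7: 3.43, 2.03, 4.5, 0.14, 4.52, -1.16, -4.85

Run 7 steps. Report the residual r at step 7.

step 1: x_pred=5.9222  r=-2.4922  x^+=4.2923  v^+=0.5745  a^+=-0.7431
step 2: x_pred=4.3683  r=-2.3383  x^+=2.8390  v^+=-0.7582  a^+=-1.0557
step 3: x_pred=0.7430  r=3.7570  x^+=3.2001  v^+=-1.7666  a^+=-0.5535
step 4: x_pred=0.1844  r=-0.0444  x^+=0.1554  v^+=-2.5470  a^+=-0.5594
step 5: x_pred=-3.9587  r=8.4787  x^+=1.5864  v^+=-2.2704  a^+=0.5739
step 6: x_pred=-1.0297  r=-0.1303  x^+=-1.1149  v^+=-1.4832  a^+=0.5565
step 7: x_pred=-2.6459  r=-2.2041  x^+=-4.0874  v^+=-0.9795  a^+=0.2619

resid = -2.2041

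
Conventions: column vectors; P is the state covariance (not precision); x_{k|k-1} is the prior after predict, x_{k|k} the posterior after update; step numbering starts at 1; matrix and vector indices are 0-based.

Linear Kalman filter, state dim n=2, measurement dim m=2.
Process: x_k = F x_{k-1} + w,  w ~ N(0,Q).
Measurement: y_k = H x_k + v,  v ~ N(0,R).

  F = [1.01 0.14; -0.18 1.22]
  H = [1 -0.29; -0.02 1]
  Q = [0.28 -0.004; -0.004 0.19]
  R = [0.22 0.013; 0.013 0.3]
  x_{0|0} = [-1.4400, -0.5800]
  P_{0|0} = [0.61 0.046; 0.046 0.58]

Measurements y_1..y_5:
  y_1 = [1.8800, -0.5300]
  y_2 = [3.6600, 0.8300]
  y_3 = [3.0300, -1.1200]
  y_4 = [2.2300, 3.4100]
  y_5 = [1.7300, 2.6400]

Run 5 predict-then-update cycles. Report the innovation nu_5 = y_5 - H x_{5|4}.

innov = [-0.8569, 1.3894]

step 1: x^-=[-1.5356, -0.4484]  P^-=[0.9266 0.0397; 0.0397 1.0528]  S=[1.2122 -0.2709; -0.2709 1.3516]  K=[0.7940 0.1748; -0.0473 0.7689]  nu=[3.2856, -0.1123]  x^+=[1.0536, -0.6901]  P^+=[0.1963 0.0667; 0.0667 0.2314]
step 2: x^-=[0.9675, -1.0316]  P^-=[0.5036 0.0803; 0.0803 0.5115]  S=[0.7201 -0.0646; -0.0646 0.8084]  K=[0.6798 0.1412; -0.0381 0.6276]  nu=[2.3933, 1.8809]  x^+=[2.8600, 0.0577]  P^+=[0.1672 0.0545; 0.0545 0.1889]
step 3: x^-=[2.8967, -0.4444]  P^-=[0.4697 0.0637; 0.0637 0.4526]  S=[0.6908 -0.0636; -0.0636 0.7502]  K=[0.6650 0.1287; -0.0428 0.5979]  nu=[0.0044, -0.6176]  x^+=[2.8201, -0.8139]  P^+=[0.1626 0.0505; 0.0505 0.1798]
step 4: x^-=[2.7344, -1.5006]  P^-=[0.4637 0.0581; 0.0581 0.4408]  S=[0.6871 -0.0656; -0.0656 0.7386]  K=[0.6623 0.1250; -0.0450 0.5912]  nu=[-0.9396, 4.9653]  x^+=[2.7327, 1.4769]  P^+=[0.1616 0.0493; 0.0493 0.1778]
step 5: x^-=[2.9668, 1.3100]  P^-=[0.4623 0.0565; 0.0565 0.4381]  S=[0.6864 -0.0664; -0.0664 0.7361]  K=[0.6617 0.1240; -0.0457 0.5896]  nu=[-0.8569, 1.3894]  x^+=[2.5720, 2.1683]  P^+=[0.1614 0.0490; 0.0490 0.1773]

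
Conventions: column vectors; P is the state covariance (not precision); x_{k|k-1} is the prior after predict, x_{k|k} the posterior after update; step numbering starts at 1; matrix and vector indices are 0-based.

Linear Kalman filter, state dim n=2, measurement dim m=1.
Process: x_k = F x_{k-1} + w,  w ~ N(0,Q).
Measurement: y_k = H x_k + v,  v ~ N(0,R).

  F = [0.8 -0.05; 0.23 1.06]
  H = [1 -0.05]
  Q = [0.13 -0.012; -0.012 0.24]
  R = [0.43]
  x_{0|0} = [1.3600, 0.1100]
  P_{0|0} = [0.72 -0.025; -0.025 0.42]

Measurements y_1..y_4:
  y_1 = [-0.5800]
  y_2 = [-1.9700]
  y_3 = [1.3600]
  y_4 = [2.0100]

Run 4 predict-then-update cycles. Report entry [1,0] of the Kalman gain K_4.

K[1,0] = -0.2067

step 1: x^-=[1.0825, 0.4294]  P^-=[0.5938 0.0773; 0.0773 0.7378]  S=[1.0180]  K=[0.5796; 0.0397]  nu=[-1.6410]  x^+=[0.1314, 0.3642]  P^+=[0.2519 0.0539; 0.0539 0.7362]
step 2: x^-=[0.0869, 0.4163]  P^-=[0.2888 0.0404; 0.0404 1.1068]  S=[0.7175]  K=[0.3996; -0.0208]  nu=[-2.0361]  x^+=[-0.7268, 0.4587]  P^+=[0.1742 0.0464; 0.0464 1.1065]
step 3: x^-=[-0.6044, 0.3191]  P^-=[0.2405 0.0002; 0.0002 1.5151]  S=[0.6743]  K=[0.3567; -0.1121]  nu=[1.9803]  x^+=[0.1020, 0.0972]  P^+=[0.1547 0.0271; 0.0271 1.5066]
step 4: x^-=[0.0767, 0.1264]  P^-=[0.2306 -0.0407; -0.0407 1.9542]  S=[0.6696]  K=[0.3475; -0.2067]  nu=[1.9396]  x^+=[0.7507, -0.2744]  P^+=[0.1498 0.0074; 0.0074 1.9256]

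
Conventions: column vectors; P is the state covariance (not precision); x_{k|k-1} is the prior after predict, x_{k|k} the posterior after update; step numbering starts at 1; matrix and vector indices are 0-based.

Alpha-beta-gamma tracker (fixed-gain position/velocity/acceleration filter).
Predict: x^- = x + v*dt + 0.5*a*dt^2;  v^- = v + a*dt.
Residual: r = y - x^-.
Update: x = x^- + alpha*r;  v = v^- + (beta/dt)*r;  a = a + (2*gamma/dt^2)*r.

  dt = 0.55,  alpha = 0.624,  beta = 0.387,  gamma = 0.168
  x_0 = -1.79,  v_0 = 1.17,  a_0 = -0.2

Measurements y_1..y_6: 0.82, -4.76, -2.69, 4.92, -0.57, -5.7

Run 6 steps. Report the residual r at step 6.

step 1: x_pred=-1.1768  r=1.9968  x^+=0.0692  v^+=2.4650  a^+=2.0179
step 2: x_pred=1.7302  r=-6.4902  x^+=-2.3197  v^+=-0.9919  a^+=-5.1910
step 3: x_pred=-3.6504  r=0.9604  x^+=-3.0511  v^+=-3.1712  a^+=-4.1243
step 4: x_pred=-5.4191  r=10.3391  x^+=1.0325  v^+=1.8354  a^+=7.3598
step 5: x_pred=3.1551  r=-3.7251  x^+=0.8306  v^+=3.2621  a^+=3.2221
step 6: x_pred=3.1122  r=-8.8122  x^+=-2.3866  v^+=-1.1663  a^+=-6.5659

resid = -8.8122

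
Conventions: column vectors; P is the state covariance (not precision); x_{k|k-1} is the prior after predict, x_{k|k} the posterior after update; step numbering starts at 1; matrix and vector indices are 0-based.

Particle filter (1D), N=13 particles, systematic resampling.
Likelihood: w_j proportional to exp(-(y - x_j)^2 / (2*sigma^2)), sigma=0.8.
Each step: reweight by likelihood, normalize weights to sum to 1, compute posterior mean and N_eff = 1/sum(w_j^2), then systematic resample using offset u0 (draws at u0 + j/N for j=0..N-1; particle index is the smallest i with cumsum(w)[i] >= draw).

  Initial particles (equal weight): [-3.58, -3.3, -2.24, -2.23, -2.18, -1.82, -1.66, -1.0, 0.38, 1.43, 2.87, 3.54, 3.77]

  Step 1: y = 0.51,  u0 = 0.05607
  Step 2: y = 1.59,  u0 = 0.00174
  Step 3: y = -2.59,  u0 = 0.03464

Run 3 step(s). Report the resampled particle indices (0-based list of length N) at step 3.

resampled_idx = [0, 0, 1, 1, 2, 2, 2, 3, 3, 4, 4, 5, 5]

step 1: w=[0.0000, 0.0000, 0.0016, 0.0016, 0.0020, 0.0083, 0.0146, 0.0971, 0.5691, 0.2977, 0.0074, 0.0004, 0.0001]  mean=0.5174  Neff=2.3682  idx=[7, 8, 8, 8, 8, 8, 8, 8, 8, 9, 9, 9, 9]
step 2: w=[0.0008, 0.0492, 0.0492, 0.0492, 0.0492, 0.0492, 0.0492, 0.0492, 0.0492, 0.1514, 0.1514, 0.1514, 0.1514]  mean=1.0147  Neff=9.0058  idx=[1, 2, 4, 5, 7, 8, 9, 9, 10, 10, 11, 11, 12]
step 3: w=[0.1660, 0.1660, 0.1660, 0.1660, 0.1660, 0.1660, 0.0005, 0.0005, 0.0005, 0.0005, 0.0005, 0.0005, 0.0005]  mean=0.3839  Neff=6.0453  idx=[0, 0, 1, 1, 2, 2, 2, 3, 3, 4, 4, 5, 5]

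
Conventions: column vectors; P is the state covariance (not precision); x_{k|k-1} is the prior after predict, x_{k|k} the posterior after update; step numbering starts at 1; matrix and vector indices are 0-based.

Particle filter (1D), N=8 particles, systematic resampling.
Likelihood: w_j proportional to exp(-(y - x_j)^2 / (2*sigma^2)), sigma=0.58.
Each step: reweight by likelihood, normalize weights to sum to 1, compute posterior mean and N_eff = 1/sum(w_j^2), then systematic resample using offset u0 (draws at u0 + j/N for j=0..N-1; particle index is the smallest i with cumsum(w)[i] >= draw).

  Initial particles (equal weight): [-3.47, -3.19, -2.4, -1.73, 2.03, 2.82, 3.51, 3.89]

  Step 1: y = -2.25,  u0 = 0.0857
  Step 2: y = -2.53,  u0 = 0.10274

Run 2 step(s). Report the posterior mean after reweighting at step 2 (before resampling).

post_mean = -2.3350

step 1: w=[0.0543, 0.1335, 0.4801, 0.3321, 0.0000, 0.0000, 0.0000, 0.0000]  mean=-2.3411  Neff=2.7660  idx=[1, 2, 2, 2, 2, 3, 3, 3]
step 2: w=[0.0937, 0.1747, 0.1747, 0.1747, 0.1747, 0.0692, 0.0692, 0.0692]  mean=-2.3350  Neff=6.8874  idx=[1, 1, 2, 3, 3, 4, 5, 7]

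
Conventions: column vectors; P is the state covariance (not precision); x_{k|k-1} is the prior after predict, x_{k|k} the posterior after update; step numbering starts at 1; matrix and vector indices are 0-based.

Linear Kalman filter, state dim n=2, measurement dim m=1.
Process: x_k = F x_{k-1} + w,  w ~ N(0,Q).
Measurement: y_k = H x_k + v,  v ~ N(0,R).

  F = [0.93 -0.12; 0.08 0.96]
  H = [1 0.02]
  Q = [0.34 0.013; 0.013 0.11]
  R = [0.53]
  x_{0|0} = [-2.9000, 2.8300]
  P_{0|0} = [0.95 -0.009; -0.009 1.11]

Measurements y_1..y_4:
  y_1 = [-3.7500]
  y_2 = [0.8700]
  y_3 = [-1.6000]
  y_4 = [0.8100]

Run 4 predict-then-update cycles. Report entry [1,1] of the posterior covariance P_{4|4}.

P_post[1,1] = 1.1352

step 1: x^-=[-3.0366, 2.4848]  P^-=[1.1796 -0.0521; -0.0521 1.1377]  S=[1.7080]  K=[0.6900; -0.0172]  nu=[-0.7631]  x^+=[-3.5632, 2.4979]  P^+=[0.3664 -0.0319; -0.0319 1.1372]
step 2: x^-=[-3.6135, 2.1130]  P^-=[0.6804 -0.1189; -0.1189 1.1555]  S=[1.2061]  K=[0.5621; -0.0794]  nu=[4.4412]  x^+=[-1.1169, 1.7603]  P^+=[0.2992 -0.0650; -0.0650 1.1479]
step 3: x^-=[-1.2499, 1.6005]  P^-=[0.6299 -0.1544; -0.1544 1.1598]  S=[1.1541]  K=[0.5431; -0.1137]  nu=[-0.3821]  x^+=[-1.4574, 1.6439]  P^+=[0.2895 -0.0832; -0.0832 1.1449]
step 4: x^-=[-1.5527, 1.4616]  P^-=[0.6254 -0.1708; -0.1708 1.1542]  S=[1.1491]  K=[0.5413; -0.1286]  nu=[2.3335]  x^+=[-0.2895, 1.1616]  P^+=[0.2887 -0.0908; -0.0908 1.1352]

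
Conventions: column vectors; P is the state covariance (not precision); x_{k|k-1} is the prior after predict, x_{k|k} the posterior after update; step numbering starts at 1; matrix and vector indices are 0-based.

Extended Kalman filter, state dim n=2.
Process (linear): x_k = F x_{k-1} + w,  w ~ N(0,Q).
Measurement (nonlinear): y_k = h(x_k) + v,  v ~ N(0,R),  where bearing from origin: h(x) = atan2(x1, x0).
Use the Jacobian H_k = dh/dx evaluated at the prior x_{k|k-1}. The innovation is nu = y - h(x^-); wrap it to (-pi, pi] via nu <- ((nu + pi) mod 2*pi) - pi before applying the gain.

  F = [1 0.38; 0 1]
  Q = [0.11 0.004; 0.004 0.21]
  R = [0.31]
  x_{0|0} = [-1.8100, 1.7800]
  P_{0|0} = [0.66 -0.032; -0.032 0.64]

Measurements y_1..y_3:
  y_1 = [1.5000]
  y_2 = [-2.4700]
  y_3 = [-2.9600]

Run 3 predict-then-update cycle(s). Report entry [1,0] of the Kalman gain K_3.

step 1: x^-=[-1.1336, 1.7800]  P^-=[0.8381 0.2152; 0.2152 0.8500]  H_jac=[-0.3997 -0.2545]  S=[0.5428]  K=[-0.7181; -0.5571]  nu=[-0.6379]  x^+=[-0.6755, 2.1354]  P^+=[0.5582 -0.0019; -0.0019 0.6815]
step 2: x^-=[0.1359, 2.1354]  P^-=[0.7651 0.2610; 0.2610 0.8915]  H_jac=[-0.4664 0.0297]  S=[0.4700]  K=[-0.7428; -0.2027]  nu=[2.3059]  x^+=[-1.5770, 1.6679]  P^+=[0.5058 0.1903; 0.1903 0.8722]
step 3: x^-=[-0.9432, 1.6679]  P^-=[0.8864 0.5257; 0.5257 1.0822]  H_jac=[-0.4543 -0.2569]  S=[0.6871]  K=[-0.7826; -0.7523]  nu=[1.2377]  x^+=[-1.9119, 0.7368]  P^+=[0.4655 0.1212; 0.1212 0.6934]

K[1,0] = -0.7523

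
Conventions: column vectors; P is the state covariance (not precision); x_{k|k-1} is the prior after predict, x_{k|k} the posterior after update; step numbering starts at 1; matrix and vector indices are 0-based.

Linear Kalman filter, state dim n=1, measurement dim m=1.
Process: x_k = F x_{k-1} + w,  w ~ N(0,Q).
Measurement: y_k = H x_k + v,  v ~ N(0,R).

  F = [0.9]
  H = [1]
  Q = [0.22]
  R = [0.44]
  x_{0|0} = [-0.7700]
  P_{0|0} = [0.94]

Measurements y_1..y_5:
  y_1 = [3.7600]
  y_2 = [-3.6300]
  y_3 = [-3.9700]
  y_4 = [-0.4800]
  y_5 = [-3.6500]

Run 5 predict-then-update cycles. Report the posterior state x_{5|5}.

step 1: x^-=[-0.6930]  P^-=[0.9814]  S=[1.4214]  K=[0.6904]  nu=[4.4530]  x^+=[2.3816]  P^+=[0.3038]
step 2: x^-=[2.1434]  P^-=[0.4661]  S=[0.9061]  K=[0.5144]  nu=[-5.7734]  x^+=[-0.8264]  P^+=[0.2263]
step 3: x^-=[-0.7437]  P^-=[0.4033]  S=[0.8433]  K=[0.4783]  nu=[-3.2263]  x^+=[-2.2867]  P^+=[0.2104]
step 4: x^-=[-2.0580]  P^-=[0.3905]  S=[0.8305]  K=[0.4702]  nu=[1.5780]  x^+=[-1.3161]  P^+=[0.2069]
step 5: x^-=[-1.1845]  P^-=[0.3876]  S=[0.8276]  K=[0.4683]  nu=[-2.4655]  x^+=[-2.3391]  P^+=[0.2061]

x_post = [-2.3391]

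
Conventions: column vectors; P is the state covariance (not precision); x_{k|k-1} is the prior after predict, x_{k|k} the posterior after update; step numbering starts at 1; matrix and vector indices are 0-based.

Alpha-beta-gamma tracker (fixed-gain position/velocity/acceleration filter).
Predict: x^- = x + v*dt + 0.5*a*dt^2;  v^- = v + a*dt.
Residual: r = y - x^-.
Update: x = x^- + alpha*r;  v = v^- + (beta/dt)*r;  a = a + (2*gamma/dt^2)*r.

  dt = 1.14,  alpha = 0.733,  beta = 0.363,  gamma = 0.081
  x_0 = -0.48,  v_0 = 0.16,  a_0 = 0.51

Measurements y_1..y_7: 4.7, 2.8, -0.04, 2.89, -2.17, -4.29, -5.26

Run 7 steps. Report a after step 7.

step 1: x_pred=0.0338  r=4.6662  x^+=3.4541  v^+=2.2272  a^+=1.0917
step 2: x_pred=6.7025  r=-3.9025  x^+=3.8420  v^+=2.2291  a^+=0.6052
step 3: x_pred=6.7764  r=-6.8164  x^+=1.7800  v^+=0.7485  a^+=-0.2445
step 4: x_pred=2.4744  r=0.4156  x^+=2.7790  v^+=0.6021  a^+=-0.1927
step 5: x_pred=3.3403  r=-5.5103  x^+=-0.6988  v^+=-1.3721  a^+=-0.8796
step 6: x_pred=-2.8345  r=-1.4555  x^+=-3.9014  v^+=-2.8383  a^+=-1.0610
step 7: x_pred=-7.8264  r=2.5664  x^+=-5.9452  v^+=-3.2306  a^+=-0.7411

a_post = -0.7411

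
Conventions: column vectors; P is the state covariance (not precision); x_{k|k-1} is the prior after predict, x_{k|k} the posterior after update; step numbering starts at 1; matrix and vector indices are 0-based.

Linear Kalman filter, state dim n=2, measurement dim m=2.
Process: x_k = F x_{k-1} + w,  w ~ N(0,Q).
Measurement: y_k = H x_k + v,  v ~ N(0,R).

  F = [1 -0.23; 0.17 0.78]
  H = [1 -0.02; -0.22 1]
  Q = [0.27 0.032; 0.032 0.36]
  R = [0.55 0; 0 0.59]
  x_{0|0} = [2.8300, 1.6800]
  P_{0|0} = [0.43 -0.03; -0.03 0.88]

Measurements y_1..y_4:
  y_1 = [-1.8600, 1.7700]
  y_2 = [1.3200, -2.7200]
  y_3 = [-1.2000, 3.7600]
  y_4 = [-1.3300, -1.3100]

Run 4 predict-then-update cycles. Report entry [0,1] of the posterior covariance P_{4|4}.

P_post[0,1] = 0.0477

step 1: x^-=[2.4436, 1.7915]  P^-=[0.7604 -0.0750; -0.0750 0.8999]  S=[1.3137 -0.2606; -0.2606 1.5597]  K=[0.5679 -0.0604; 0.0473 0.5954]  nu=[-4.2678, 0.5161]  x^+=[-0.0114, 1.8968]  P^+=[0.3130 0.0332; 0.0332 0.3586]
step 2: x^-=[-0.4477, 1.4776]  P^-=[0.5867 0.0455; 0.0455 0.5960]  S=[1.1351 -0.0953; -0.0953 1.1944]  K=[0.5136 -0.0290; 0.0712 0.4963]  nu=[1.7972, -4.2961]  x^+=[0.6000, -0.5266]  P^+=[0.2834 0.0452; 0.0452 0.3028]
step 3: x^-=[0.7212, -0.3088]  P^-=[0.5486 0.0594; 0.0594 0.5644]  S=[1.0965 -0.0723; -0.0723 1.1548]  K=[0.4978 -0.0219; 0.0757 0.4822]  nu=[-1.9273, 4.2274]  x^+=[-0.3309, 1.5837]  P^+=[0.2748 0.0475; 0.0475 0.2949]
step 4: x^-=[-0.6952, 1.1790]  P^-=[0.5385 0.0610; 0.0610 0.5600]  S=[1.0863 -0.0684; -0.0684 1.1492]  K=[0.4933 -0.0206; 0.0761 0.4801]  nu=[-0.6112, -2.6420]  x^+=[-0.9422, -0.1360]  P^+=[0.2723 0.0477; 0.0477 0.2938]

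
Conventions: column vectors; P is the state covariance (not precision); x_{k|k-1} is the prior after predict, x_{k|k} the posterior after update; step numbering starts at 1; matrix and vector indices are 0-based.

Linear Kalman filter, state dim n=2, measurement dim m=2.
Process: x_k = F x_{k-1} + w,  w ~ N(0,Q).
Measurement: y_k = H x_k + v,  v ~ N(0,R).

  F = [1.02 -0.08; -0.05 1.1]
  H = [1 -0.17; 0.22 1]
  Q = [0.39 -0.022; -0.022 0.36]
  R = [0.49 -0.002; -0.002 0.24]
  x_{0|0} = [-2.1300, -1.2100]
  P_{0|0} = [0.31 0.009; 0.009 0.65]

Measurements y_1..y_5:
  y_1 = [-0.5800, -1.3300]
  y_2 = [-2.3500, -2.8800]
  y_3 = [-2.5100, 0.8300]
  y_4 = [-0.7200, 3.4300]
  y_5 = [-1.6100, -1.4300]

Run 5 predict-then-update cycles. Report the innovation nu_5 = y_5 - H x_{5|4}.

innov = [0.0923, -4.0711]

step 1: x^-=[-2.0758, -1.2245]  P^-=[0.7152 -0.0849; -0.0849 1.1463]  S=[1.2672 -0.1212; -0.1212 1.3836]  K=[0.5857 0.1037; -0.1440 0.8024]  nu=[1.2876, 0.3512]  x^+=[-1.2852, -1.1281]  P^+=[0.2803 -0.0380; -0.0380 0.2012]
step 2: x^-=[-1.2207, -1.1767]  P^-=[0.6891 -0.0967; -0.0967 0.6083]  S=[1.2296 -0.0469; -0.0469 0.8391]  K=[0.5776 0.0977; -0.1364 0.6920]  nu=[-1.3294, -1.4348]  x^+=[-2.1286, -1.9882]  P^+=[0.2763 -0.0385; -0.0385 0.1748]
step 3: x^-=[-2.0121, -2.0806]  P^-=[0.6848 -0.0948; -0.0948 0.5765]  S=[1.2237 -0.0406; -0.0406 0.8079]  K=[0.5761 0.0981; -0.1350 0.6809]  nu=[-0.8516, 3.3533]  x^+=[-2.1738, 0.3177]  P^+=[0.2756 -0.0382; -0.0382 0.1721]
step 4: x^-=[-2.2427, 0.4581]  P^-=[0.6840 -0.0943; -0.0943 0.5731]  S=[1.2227 -0.0397; -0.0397 0.8048]  K=[0.5758 0.0983; -0.1347 0.6798]  nu=[1.6006, 3.4652]  x^+=[-0.9806, 2.5981]  P^+=[0.2754 -0.0382; -0.0382 0.1718]
step 5: x^-=[-1.2081, 2.9069]  P^-=[0.6839 -0.0941; -0.0941 0.5728]  S=[1.2225 -0.0395; -0.0395 0.8045]  K=[0.5757 0.0983; -0.1347 0.6796]  nu=[0.0923, -4.0711]  x^+=[-1.5552, 0.1276]  P^+=[0.2754 -0.0382; -0.0382 0.1718]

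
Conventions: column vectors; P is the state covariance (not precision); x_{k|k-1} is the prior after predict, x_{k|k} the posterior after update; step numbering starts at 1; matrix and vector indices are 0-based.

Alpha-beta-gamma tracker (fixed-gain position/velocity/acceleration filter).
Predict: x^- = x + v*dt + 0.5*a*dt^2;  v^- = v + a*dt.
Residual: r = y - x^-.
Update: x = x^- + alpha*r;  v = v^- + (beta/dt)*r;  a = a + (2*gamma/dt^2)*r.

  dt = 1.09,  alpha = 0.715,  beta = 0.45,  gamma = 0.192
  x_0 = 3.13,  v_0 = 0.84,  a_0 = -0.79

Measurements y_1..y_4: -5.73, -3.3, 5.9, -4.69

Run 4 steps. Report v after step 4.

v_post = 1.1628

step 1: x_pred=3.5763  r=-9.3063  x^+=-3.0777  v^+=-3.8632  a^+=-3.7978
step 2: x_pred=-9.5446  r=6.2446  x^+=-5.0797  v^+=-5.4247  a^+=-1.7795
step 3: x_pred=-12.0498  r=17.9498  x^+=0.7843  v^+=0.0460  a^+=4.0219
step 4: x_pred=3.2237  r=-7.9137  x^+=-2.4346  v^+=1.1628  a^+=1.4642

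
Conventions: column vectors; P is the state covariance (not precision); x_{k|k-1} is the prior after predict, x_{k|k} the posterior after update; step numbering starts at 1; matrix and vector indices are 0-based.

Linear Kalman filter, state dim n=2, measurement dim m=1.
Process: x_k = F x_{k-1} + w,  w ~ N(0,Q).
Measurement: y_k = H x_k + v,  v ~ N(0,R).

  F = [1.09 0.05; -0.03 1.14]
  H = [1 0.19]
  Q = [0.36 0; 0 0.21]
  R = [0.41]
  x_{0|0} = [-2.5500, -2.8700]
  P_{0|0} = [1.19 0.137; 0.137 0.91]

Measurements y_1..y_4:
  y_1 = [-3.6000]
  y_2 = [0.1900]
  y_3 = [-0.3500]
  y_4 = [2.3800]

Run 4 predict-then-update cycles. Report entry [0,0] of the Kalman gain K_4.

step 1: x^-=[-2.9230, -3.1953]  P^-=[1.7910 0.1830; 0.1830 1.3843]  S=[2.3206]  K=[0.7868; 0.1922]  nu=[-0.0699]  x^+=[-2.9780, -3.2087]  P^+=[0.3545 -0.1679; -0.1679 1.2986]
step 2: x^-=[-3.4064, -3.5686]  P^-=[0.7661 -0.1460; -0.1460 1.9095]  S=[1.1896]  K=[0.6207; 0.1823]  nu=[4.2745]  x^+=[-0.7532, -2.7896]  P^+=[0.3078 -0.2806; -0.2806 1.8700]
step 3: x^-=[-0.9605, -3.1575]  P^-=[0.6998 -0.2517; -0.2517 2.6597]  S=[1.1102]  K=[0.5873; 0.2285]  nu=[1.2104]  x^+=[-0.2497, -2.8809]  P^+=[0.3169 -0.4007; -0.4007 2.6017]
step 4: x^-=[-0.4162, -3.2768]  P^-=[0.6993 -0.3593; -0.3593 3.6189]  S=[1.1035]  K=[0.5719; 0.2975]  nu=[3.4188]  x^+=[1.5391, -2.2597]  P^+=[0.3384 -0.5471; -0.5471 3.5212]

K[0,0] = 0.5719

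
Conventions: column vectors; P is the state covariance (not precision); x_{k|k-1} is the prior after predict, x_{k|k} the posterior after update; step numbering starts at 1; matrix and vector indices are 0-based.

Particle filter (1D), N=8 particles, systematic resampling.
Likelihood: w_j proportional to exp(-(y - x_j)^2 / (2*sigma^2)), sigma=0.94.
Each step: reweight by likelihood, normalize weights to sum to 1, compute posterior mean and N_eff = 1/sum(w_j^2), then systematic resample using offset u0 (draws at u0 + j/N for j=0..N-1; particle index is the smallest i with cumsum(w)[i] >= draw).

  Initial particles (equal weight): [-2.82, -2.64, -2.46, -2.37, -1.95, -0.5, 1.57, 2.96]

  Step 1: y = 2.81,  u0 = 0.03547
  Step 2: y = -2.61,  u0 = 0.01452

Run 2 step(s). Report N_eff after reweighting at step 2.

step 1: w=[0.0000, 0.0000, 0.0000, 0.0000, 0.0000, 0.0014, 0.2975, 0.7011]  mean=2.5415  Neff=1.7241  idx=[6, 6, 6, 7, 7, 7, 7, 7]
step 2: w=[0.3331, 0.3331, 0.3331, 0.0002, 0.0002, 0.0002, 0.0002, 0.0002]  mean=1.5711  Neff=3.0047  idx=[0, 0, 0, 1, 1, 1, 2, 2]

N_eff = 3.0047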